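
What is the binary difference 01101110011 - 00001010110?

Method 1 - Direct subtraction (column by column from the right: bit − bit − borrow-in; if negative, add 2 and borrow 1 from the next column):
borrow: 00000111000
        01101110011
-       00001010110
-------------------
        01100011101

Method 2 - Add two's complement:
Two's complement of 00001010110: invert → 11110101001, add 1 → 11110101010
  01101110011
+ 11110101010
-------------
 101100011101  (end carry out of the top bit = 1)
Discarding the end carry: 01100011101
Decimal check:
  01101110011 = 512 + 256 + 64 + 32 + 16 + 2 + 1 = 883
  00001010110 = 64 + 16 + 4 + 2 = 86
  883 - 86 = 797, and 01100011101 = 512 + 256 + 16 + 8 + 4 + 1 = 797 ✓



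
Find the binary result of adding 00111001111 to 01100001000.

Add column by column from the right: bit + bit + carry-in; write the sum mod 2, carry 1 when the sum is 2 or 3.
carry:  11000010000
        00111001111
+       01100001000
-------------------
       010011010111
(the carry out of the leftmost column, 0, becomes the leading bit)
Decimal check:
  00111001111 = 256 + 128 + 64 + 8 + 4 + 2 + 1 = 463
  01100001000 = 512 + 256 + 8 = 776
  463 + 776 = 1239, and 010011010111 = 1024 + 128 + 64 + 16 + 4 + 2 + 1 = 1239 ✓



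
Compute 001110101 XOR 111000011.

XOR: 1 when bits differ
  001110101
^ 111000011
-----------
  110110110
Decimal: 117 ^ 451 = 438



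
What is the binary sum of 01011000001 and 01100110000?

Add column by column from the right: bit + bit + carry-in; write the sum mod 2, carry 1 when the sum is 2 or 3.
carry:  10000000000
        01011000001
+       01100110000
-------------------
       010111110001
(the carry out of the leftmost column, 0, becomes the leading bit)
Decimal check:
  01011000001 = 512 + 128 + 64 + 1 = 705
  01100110000 = 512 + 256 + 32 + 16 = 816
  705 + 816 = 1521, and 010111110001 = 1024 + 256 + 128 + 64 + 32 + 16 + 1 = 1521 ✓



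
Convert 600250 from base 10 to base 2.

Using repeated division by 2:
600250 ÷ 2 = 300125 remainder 0
300125 ÷ 2 = 150062 remainder 1
150062 ÷ 2 = 75031 remainder 0
75031 ÷ 2 = 37515 remainder 1
37515 ÷ 2 = 18757 remainder 1
18757 ÷ 2 = 9378 remainder 1
9378 ÷ 2 = 4689 remainder 0
4689 ÷ 2 = 2344 remainder 1
2344 ÷ 2 = 1172 remainder 0
1172 ÷ 2 = 586 remainder 0
586 ÷ 2 = 293 remainder 0
293 ÷ 2 = 146 remainder 1
146 ÷ 2 = 73 remainder 0
73 ÷ 2 = 36 remainder 1
36 ÷ 2 = 18 remainder 0
18 ÷ 2 = 9 remainder 0
9 ÷ 2 = 4 remainder 1
4 ÷ 2 = 2 remainder 0
2 ÷ 2 = 1 remainder 0
1 ÷ 2 = 0 remainder 1
Reading remainders bottom to top: 10010010100010111010



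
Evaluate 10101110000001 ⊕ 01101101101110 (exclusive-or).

XOR: 1 when bits differ
  10101110000001
^ 01101101101110
----------------
  11000011101111
Decimal: 11137 ^ 7022 = 12527



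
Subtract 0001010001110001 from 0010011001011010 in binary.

Method 1 - Direct subtraction (column by column from the right: bit − bit − borrow-in; if negative, add 2 and borrow 1 from the next column):
borrow: 0010001111000010
        0010011001011010
-       0001010001110001
------------------------
        0001000111101001

Method 2 - Add two's complement:
Two's complement of 0001010001110001: invert → 1110101110001110, add 1 → 1110101110001111
  0010011001011010
+ 1110101110001111
------------------
 10001000111101001  (end carry out of the top bit = 1)
Discarding the end carry: 0001000111101001
Decimal check:
  0010011001011010 = 8192 + 1024 + 512 + 64 + 16 + 8 + 2 = 9818
  0001010001110001 = 4096 + 1024 + 64 + 32 + 16 + 1 = 5233
  9818 - 5233 = 4585, and 0001000111101001 = 4096 + 256 + 128 + 64 + 32 + 8 + 1 = 4585 ✓



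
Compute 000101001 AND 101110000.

AND: 1 only when both bits are 1
  000101001
& 101110000
-----------
  000100000
Decimal: 41 & 368 = 32



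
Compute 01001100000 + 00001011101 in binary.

Add column by column from the right: bit + bit + carry-in; write the sum mod 2, carry 1 when the sum is 2 or 3.
carry:  00010000000
        01001100000
+       00001011101
-------------------
       001010111101
(the carry out of the leftmost column, 0, becomes the leading bit)
Decimal check:
  01001100000 = 512 + 64 + 32 = 608
  00001011101 = 64 + 16 + 8 + 4 + 1 = 93
  608 + 93 = 701, and 001010111101 = 512 + 128 + 32 + 16 + 8 + 4 + 1 = 701 ✓



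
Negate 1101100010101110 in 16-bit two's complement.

Original (sign bit 1, negative): 1101100010101110
Step 1 - Invert all bits: 0010011101010001
Step 2 - Add 1: 0010011101010010
Verification: 1101100010101110 + 0010011101010010 = 10000000000000000; discarding the end carry (carry out of the top bit) leaves the 16-bit value 0000000000000000, as required for x + (-x)



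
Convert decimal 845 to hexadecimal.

Using repeated division by 16 (digits 10–15 are A–F):
845 ÷ 16 = 52 remainder 13 (D)
52 ÷ 16 = 3 remainder 4
3 ÷ 16 = 0 remainder 3
Reading remainders bottom to top: 34D



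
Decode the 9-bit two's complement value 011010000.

Binary: 011010000
Sign bit: 0 (non-negative)
Read directly as an unsigned value:
011010000 = 128 + 64 + 16 = 208
Value: 208



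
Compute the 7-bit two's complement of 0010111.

Original: 0010111
Step 1 - Invert all bits: 1101000
Step 2 - Add 1: 1101001
Verification: 0010111 + 1101001 = 10000000; discarding the end carry (carry out of the top bit) leaves the 7-bit value 0000000, as required for x + (-x)



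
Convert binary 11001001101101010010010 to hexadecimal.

Group into 4-bit nibbles from right:
  0110 = 6
  0100 = 4
  1101 = D
  1010 = A
  1001 = 9
  0010 = 2
Result: 64DA92



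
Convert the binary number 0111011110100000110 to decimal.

Sum of powers of 2 for each 1-bit:
2^1 + 2^2 + 2^8 + 2^10 + 2^11 + 2^12 + 2^13 + 2^15 + 2^16 + 2^17
= 2 + 4 + 256 + 1024 + 2048 + 4096 + 8192 + 32768 + 65536 + 131072
= 244998



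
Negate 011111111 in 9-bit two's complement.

Original: 011111111
Step 1 - Invert all bits: 100000000
Step 2 - Add 1: 100000001
Verification: 011111111 + 100000001 = 1000000000; discarding the end carry (carry out of the top bit) leaves the 9-bit value 000000000, as required for x + (-x)



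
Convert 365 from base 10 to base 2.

Using repeated division by 2:
365 ÷ 2 = 182 remainder 1
182 ÷ 2 = 91 remainder 0
91 ÷ 2 = 45 remainder 1
45 ÷ 2 = 22 remainder 1
22 ÷ 2 = 11 remainder 0
11 ÷ 2 = 5 remainder 1
5 ÷ 2 = 2 remainder 1
2 ÷ 2 = 1 remainder 0
1 ÷ 2 = 0 remainder 1
Reading remainders bottom to top: 101101101



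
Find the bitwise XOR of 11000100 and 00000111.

XOR: 1 when bits differ
  11000100
^ 00000111
----------
  11000011
Decimal: 196 ^ 7 = 195



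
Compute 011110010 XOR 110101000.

XOR: 1 when bits differ
  011110010
^ 110101000
-----------
  101011010
Decimal: 242 ^ 424 = 346



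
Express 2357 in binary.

Using repeated division by 2:
2357 ÷ 2 = 1178 remainder 1
1178 ÷ 2 = 589 remainder 0
589 ÷ 2 = 294 remainder 1
294 ÷ 2 = 147 remainder 0
147 ÷ 2 = 73 remainder 1
73 ÷ 2 = 36 remainder 1
36 ÷ 2 = 18 remainder 0
18 ÷ 2 = 9 remainder 0
9 ÷ 2 = 4 remainder 1
4 ÷ 2 = 2 remainder 0
2 ÷ 2 = 1 remainder 0
1 ÷ 2 = 0 remainder 1
Reading remainders bottom to top: 100100110101



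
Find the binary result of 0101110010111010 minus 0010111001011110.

Method 1 - Direct subtraction (column by column from the right: bit − bit − borrow-in; if negative, add 2 and borrow 1 from the next column):
borrow: 0101110010111000
        0101110010111010
-       0010111001011110
------------------------
        0010111001011100

Method 2 - Add two's complement:
Two's complement of 0010111001011110: invert → 1101000110100001, add 1 → 1101000110100010
  0101110010111010
+ 1101000110100010
------------------
 10010111001011100  (end carry out of the top bit = 1)
Discarding the end carry: 0010111001011100
Decimal check:
  0101110010111010 = 16384 + 4096 + 2048 + 1024 + 128 + 32 + 16 + 8 + 2 = 23738
  0010111001011110 = 8192 + 2048 + 1024 + 512 + 64 + 16 + 8 + 4 + 2 = 11870
  23738 - 11870 = 11868, and 0010111001011100 = 8192 + 2048 + 1024 + 512 + 64 + 16 + 8 + 4 = 11868 ✓



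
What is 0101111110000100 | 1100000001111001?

OR: 1 when either bit is 1
  0101111110000100
| 1100000001111001
------------------
  1101111111111101
Decimal: 24452 | 49273 = 57341



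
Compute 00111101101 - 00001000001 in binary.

Method 1 - Direct subtraction (column by column from the right: bit − bit − borrow-in; if negative, add 2 and borrow 1 from the next column):
borrow: 00000000000
        00111101101
-       00001000001
-------------------
        00110101100

Method 2 - Add two's complement:
Two's complement of 00001000001: invert → 11110111110, add 1 → 11110111111
  00111101101
+ 11110111111
-------------
 100110101100  (end carry out of the top bit = 1)
Discarding the end carry: 00110101100
Decimal check:
  00111101101 = 256 + 128 + 64 + 32 + 8 + 4 + 1 = 493
  00001000001 = 64 + 1 = 65
  493 - 65 = 428, and 00110101100 = 256 + 128 + 32 + 8 + 4 = 428 ✓



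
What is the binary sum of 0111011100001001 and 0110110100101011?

Add column by column from the right: bit + bit + carry-in; write the sum mod 2, carry 1 when the sum is 2 or 3.
carry:  1111111000010110
        0111011100001001
+       0110110100101011
------------------------
       01110010000110100
(the carry out of the leftmost column, 0, becomes the leading bit)
Decimal check:
  0111011100001001 = 16384 + 8192 + 4096 + 1024 + 512 + 256 + 8 + 1 = 30473
  0110110100101011 = 16384 + 8192 + 2048 + 1024 + 256 + 32 + 8 + 2 + 1 = 27947
  30473 + 27947 = 58420, and 01110010000110100 = 32768 + 16384 + 8192 + 1024 + 32 + 16 + 4 = 58420 ✓



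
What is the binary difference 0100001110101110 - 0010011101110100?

Method 1 - Direct subtraction (column by column from the right: bit − bit − borrow-in; if negative, add 2 and borrow 1 from the next column):
borrow: 0111100011100000
        0100001110101110
-       0010011101110100
------------------------
        0001110000111010

Method 2 - Add two's complement:
Two's complement of 0010011101110100: invert → 1101100010001011, add 1 → 1101100010001100
  0100001110101110
+ 1101100010001100
------------------
 10001110000111010  (end carry out of the top bit = 1)
Discarding the end carry: 0001110000111010
Decimal check:
  0100001110101110 = 16384 + 512 + 256 + 128 + 32 + 8 + 4 + 2 = 17326
  0010011101110100 = 8192 + 1024 + 512 + 256 + 64 + 32 + 16 + 4 = 10100
  17326 - 10100 = 7226, and 0001110000111010 = 4096 + 2048 + 1024 + 32 + 16 + 8 + 2 = 7226 ✓



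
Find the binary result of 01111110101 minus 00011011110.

Method 1 - Direct subtraction (column by column from the right: bit − bit − borrow-in; if negative, add 2 and borrow 1 from the next column):
borrow: 00000111100
        01111110101
-       00011011110
-------------------
        01100010111

Method 2 - Add two's complement:
Two's complement of 00011011110: invert → 11100100001, add 1 → 11100100010
  01111110101
+ 11100100010
-------------
 101100010111  (end carry out of the top bit = 1)
Discarding the end carry: 01100010111
Decimal check:
  01111110101 = 512 + 256 + 128 + 64 + 32 + 16 + 4 + 1 = 1013
  00011011110 = 128 + 64 + 16 + 8 + 4 + 2 = 222
  1013 - 222 = 791, and 01100010111 = 512 + 256 + 16 + 4 + 2 + 1 = 791 ✓



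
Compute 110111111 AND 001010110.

AND: 1 only when both bits are 1
  110111111
& 001010110
-----------
  000010110
Decimal: 447 & 86 = 22



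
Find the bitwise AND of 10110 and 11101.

AND: 1 only when both bits are 1
  10110
& 11101
-------
  10100
Decimal: 22 & 29 = 20



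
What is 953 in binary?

Using repeated division by 2:
953 ÷ 2 = 476 remainder 1
476 ÷ 2 = 238 remainder 0
238 ÷ 2 = 119 remainder 0
119 ÷ 2 = 59 remainder 1
59 ÷ 2 = 29 remainder 1
29 ÷ 2 = 14 remainder 1
14 ÷ 2 = 7 remainder 0
7 ÷ 2 = 3 remainder 1
3 ÷ 2 = 1 remainder 1
1 ÷ 2 = 0 remainder 1
Reading remainders bottom to top: 1110111001



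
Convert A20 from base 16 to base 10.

Expand by place value (powers of 16):
Digit values: A = 10
A20 = 10 × 16^2 + 2 × 16^1 + 0 × 16^0
= 10 × 256 + 2 × 16 + 0 × 1
= 2560 + 32 + 0
= 2592



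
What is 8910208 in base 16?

Using repeated division by 16 (digits 10–15 are A–F):
8910208 ÷ 16 = 556888 remainder 0
556888 ÷ 16 = 34805 remainder 8
34805 ÷ 16 = 2175 remainder 5
2175 ÷ 16 = 135 remainder 15 (F)
135 ÷ 16 = 8 remainder 7
8 ÷ 16 = 0 remainder 8
Reading remainders bottom to top: 87F580



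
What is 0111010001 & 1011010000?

AND: 1 only when both bits are 1
  0111010001
& 1011010000
------------
  0011010000
Decimal: 465 & 720 = 208



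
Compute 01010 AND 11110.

AND: 1 only when both bits are 1
  01010
& 11110
-------
  01010
Decimal: 10 & 30 = 10



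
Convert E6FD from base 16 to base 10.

Expand by place value (powers of 16):
Digit values: E = 14, F = 15, D = 13
E6FD = 14 × 16^3 + 6 × 16^2 + 15 × 16^1 + 13 × 16^0
= 14 × 4096 + 6 × 256 + 15 × 16 + 13 × 1
= 57344 + 1536 + 240 + 13
= 59133



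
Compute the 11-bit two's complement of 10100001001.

Original (sign bit 1, negative): 10100001001
Step 1 - Invert all bits: 01011110110
Step 2 - Add 1: 01011110111
Verification: 10100001001 + 01011110111 = 100000000000; discarding the end carry (carry out of the top bit) leaves the 11-bit value 00000000000, as required for x + (-x)



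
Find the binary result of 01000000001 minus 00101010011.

Method 1 - Direct subtraction (column by column from the right: bit − bit − borrow-in; if negative, add 2 and borrow 1 from the next column):
borrow: 01111111100
        01000000001
-       00101010011
-------------------
        00010101110

Method 2 - Add two's complement:
Two's complement of 00101010011: invert → 11010101100, add 1 → 11010101101
  01000000001
+ 11010101101
-------------
 100010101110  (end carry out of the top bit = 1)
Discarding the end carry: 00010101110
Decimal check:
  01000000001 = 512 + 1 = 513
  00101010011 = 256 + 64 + 16 + 2 + 1 = 339
  513 - 339 = 174, and 00010101110 = 128 + 32 + 8 + 4 + 2 = 174 ✓



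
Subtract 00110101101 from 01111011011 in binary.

Method 1 - Direct subtraction (column by column from the right: bit − bit − borrow-in; if negative, add 2 and borrow 1 from the next column):
borrow: 00001011000
        01111011011
-       00110101101
-------------------
        01000101110

Method 2 - Add two's complement:
Two's complement of 00110101101: invert → 11001010010, add 1 → 11001010011
  01111011011
+ 11001010011
-------------
 101000101110  (end carry out of the top bit = 1)
Discarding the end carry: 01000101110
Decimal check:
  01111011011 = 512 + 256 + 128 + 64 + 16 + 8 + 2 + 1 = 987
  00110101101 = 256 + 128 + 32 + 8 + 4 + 1 = 429
  987 - 429 = 558, and 01000101110 = 512 + 32 + 8 + 4 + 2 = 558 ✓



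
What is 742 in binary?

Using repeated division by 2:
742 ÷ 2 = 371 remainder 0
371 ÷ 2 = 185 remainder 1
185 ÷ 2 = 92 remainder 1
92 ÷ 2 = 46 remainder 0
46 ÷ 2 = 23 remainder 0
23 ÷ 2 = 11 remainder 1
11 ÷ 2 = 5 remainder 1
5 ÷ 2 = 2 remainder 1
2 ÷ 2 = 1 remainder 0
1 ÷ 2 = 0 remainder 1
Reading remainders bottom to top: 1011100110



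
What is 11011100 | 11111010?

OR: 1 when either bit is 1
  11011100
| 11111010
----------
  11111110
Decimal: 220 | 250 = 254



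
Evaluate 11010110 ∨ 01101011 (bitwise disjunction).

OR: 1 when either bit is 1
  11010110
| 01101011
----------
  11111111
Decimal: 214 | 107 = 255



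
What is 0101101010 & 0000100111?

AND: 1 only when both bits are 1
  0101101010
& 0000100111
------------
  0000100010
Decimal: 362 & 39 = 34



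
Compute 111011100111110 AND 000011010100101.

AND: 1 only when both bits are 1
  111011100111110
& 000011010100101
-----------------
  000011000100100
Decimal: 30526 & 1701 = 1572



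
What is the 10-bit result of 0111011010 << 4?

Original: 0111011010 (decimal 474)
Shift left by 4 positions
Append 4 zeros on the right and drop the 4 high bits that overflow the 10-bit width
Result: 0110100000 (decimal 416)
Equivalent: 474 << 4 = 474 × 2^4 = 7584, truncated to 10 bits = 416



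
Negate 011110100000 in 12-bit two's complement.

Original: 011110100000
Step 1 - Invert all bits: 100001011111
Step 2 - Add 1: 100001100000
Verification: 011110100000 + 100001100000 = 1000000000000; discarding the end carry (carry out of the top bit) leaves the 12-bit value 000000000000, as required for x + (-x)



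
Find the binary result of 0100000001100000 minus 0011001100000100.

Method 1 - Direct subtraction (column by column from the right: bit − bit − borrow-in; if negative, add 2 and borrow 1 from the next column):
borrow: 0111111000111000
        0100000001100000
-       0011001100000100
------------------------
        0000110101011100

Method 2 - Add two's complement:
Two's complement of 0011001100000100: invert → 1100110011111011, add 1 → 1100110011111100
  0100000001100000
+ 1100110011111100
------------------
 10000110101011100  (end carry out of the top bit = 1)
Discarding the end carry: 0000110101011100
Decimal check:
  0100000001100000 = 16384 + 64 + 32 = 16480
  0011001100000100 = 8192 + 4096 + 512 + 256 + 4 = 13060
  16480 - 13060 = 3420, and 0000110101011100 = 2048 + 1024 + 256 + 64 + 16 + 8 + 4 = 3420 ✓



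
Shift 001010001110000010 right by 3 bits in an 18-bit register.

Original: 001010001110000010 (decimal 41858)
Shift right by 3 positions
Drop the 3 low bits; fill with zeros on the left
Result: 000001010001110000 (decimal 5232)
Equivalent: 41858 >> 3 = 41858 ÷ 2^3 = 5232



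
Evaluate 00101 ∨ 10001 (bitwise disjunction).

OR: 1 when either bit is 1
  00101
| 10001
-------
  10101
Decimal: 5 | 17 = 21



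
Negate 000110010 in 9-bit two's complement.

Original: 000110010
Step 1 - Invert all bits: 111001101
Step 2 - Add 1: 111001110
Verification: 000110010 + 111001110 = 1000000000; discarding the end carry (carry out of the top bit) leaves the 9-bit value 000000000, as required for x + (-x)



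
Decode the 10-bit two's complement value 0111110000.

Binary: 0111110000
Sign bit: 0 (non-negative)
Read directly as an unsigned value:
0111110000 = 256 + 128 + 64 + 32 + 16 = 496
Value: 496



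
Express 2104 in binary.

Using repeated division by 2:
2104 ÷ 2 = 1052 remainder 0
1052 ÷ 2 = 526 remainder 0
526 ÷ 2 = 263 remainder 0
263 ÷ 2 = 131 remainder 1
131 ÷ 2 = 65 remainder 1
65 ÷ 2 = 32 remainder 1
32 ÷ 2 = 16 remainder 0
16 ÷ 2 = 8 remainder 0
8 ÷ 2 = 4 remainder 0
4 ÷ 2 = 2 remainder 0
2 ÷ 2 = 1 remainder 0
1 ÷ 2 = 0 remainder 1
Reading remainders bottom to top: 100000111000



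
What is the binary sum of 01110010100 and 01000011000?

Add column by column from the right: bit + bit + carry-in; write the sum mod 2, carry 1 when the sum is 2 or 3.
carry:  10000100000
        01110010100
+       01000011000
-------------------
       010110101100
(the carry out of the leftmost column, 0, becomes the leading bit)
Decimal check:
  01110010100 = 512 + 256 + 128 + 16 + 4 = 916
  01000011000 = 512 + 16 + 8 = 536
  916 + 536 = 1452, and 010110101100 = 1024 + 256 + 128 + 32 + 8 + 4 = 1452 ✓



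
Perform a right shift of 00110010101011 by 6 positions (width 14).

Original: 00110010101011 (decimal 3243)
Shift right by 6 positions
Drop the 6 low bits; fill with zeros on the left
Result: 00000000110010 (decimal 50)
Equivalent: 3243 >> 6 = 3243 ÷ 2^6 = 50



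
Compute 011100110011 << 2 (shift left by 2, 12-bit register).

Original: 011100110011 (decimal 1843)
Shift left by 2 positions
Append 2 zeros on the right and drop the 2 high bits that overflow the 12-bit width
Result: 110011001100 (decimal 3276)
Equivalent: 1843 << 2 = 1843 × 2^2 = 7372, truncated to 12 bits = 3276



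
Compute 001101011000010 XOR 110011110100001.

XOR: 1 when bits differ
  001101011000010
^ 110011110100001
-----------------
  111110101100011
Decimal: 6850 ^ 26529 = 32099



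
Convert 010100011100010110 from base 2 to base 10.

Sum of powers of 2 for each 1-bit:
2^1 + 2^2 + 2^4 + 2^8 + 2^9 + 2^10 + 2^14 + 2^16
= 2 + 4 + 16 + 256 + 512 + 1024 + 16384 + 65536
= 83734



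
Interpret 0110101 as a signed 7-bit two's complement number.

Binary: 0110101
Sign bit: 0 (non-negative)
Read directly as an unsigned value:
0110101 = 32 + 16 + 4 + 1 = 53
Value: 53



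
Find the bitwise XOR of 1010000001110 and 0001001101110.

XOR: 1 when bits differ
  1010000001110
^ 0001001101110
---------------
  1011001100000
Decimal: 5134 ^ 622 = 5728



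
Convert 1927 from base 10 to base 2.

Using repeated division by 2:
1927 ÷ 2 = 963 remainder 1
963 ÷ 2 = 481 remainder 1
481 ÷ 2 = 240 remainder 1
240 ÷ 2 = 120 remainder 0
120 ÷ 2 = 60 remainder 0
60 ÷ 2 = 30 remainder 0
30 ÷ 2 = 15 remainder 0
15 ÷ 2 = 7 remainder 1
7 ÷ 2 = 3 remainder 1
3 ÷ 2 = 1 remainder 1
1 ÷ 2 = 0 remainder 1
Reading remainders bottom to top: 11110000111



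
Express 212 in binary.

Using repeated division by 2:
212 ÷ 2 = 106 remainder 0
106 ÷ 2 = 53 remainder 0
53 ÷ 2 = 26 remainder 1
26 ÷ 2 = 13 remainder 0
13 ÷ 2 = 6 remainder 1
6 ÷ 2 = 3 remainder 0
3 ÷ 2 = 1 remainder 1
1 ÷ 2 = 0 remainder 1
Reading remainders bottom to top: 11010100



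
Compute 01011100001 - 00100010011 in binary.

Method 1 - Direct subtraction (column by column from the right: bit − bit − borrow-in; if negative, add 2 and borrow 1 from the next column):
borrow: 01000111100
        01011100001
-       00100010011
-------------------
        00111001110

Method 2 - Add two's complement:
Two's complement of 00100010011: invert → 11011101100, add 1 → 11011101101
  01011100001
+ 11011101101
-------------
 100111001110  (end carry out of the top bit = 1)
Discarding the end carry: 00111001110
Decimal check:
  01011100001 = 512 + 128 + 64 + 32 + 1 = 737
  00100010011 = 256 + 16 + 2 + 1 = 275
  737 - 275 = 462, and 00111001110 = 256 + 128 + 64 + 8 + 4 + 2 = 462 ✓



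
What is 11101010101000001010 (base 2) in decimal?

Sum of powers of 2 for each 1-bit:
2^1 + 2^3 + 2^9 + 2^11 + 2^13 + 2^15 + 2^17 + 2^18 + 2^19
= 2 + 8 + 512 + 2048 + 8192 + 32768 + 131072 + 262144 + 524288
= 961034



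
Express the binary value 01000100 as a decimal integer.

Sum of powers of 2 for each 1-bit:
2^2 + 2^6
= 4 + 64
= 68



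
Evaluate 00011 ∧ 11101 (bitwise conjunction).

AND: 1 only when both bits are 1
  00011
& 11101
-------
  00001
Decimal: 3 & 29 = 1



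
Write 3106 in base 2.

Using repeated division by 2:
3106 ÷ 2 = 1553 remainder 0
1553 ÷ 2 = 776 remainder 1
776 ÷ 2 = 388 remainder 0
388 ÷ 2 = 194 remainder 0
194 ÷ 2 = 97 remainder 0
97 ÷ 2 = 48 remainder 1
48 ÷ 2 = 24 remainder 0
24 ÷ 2 = 12 remainder 0
12 ÷ 2 = 6 remainder 0
6 ÷ 2 = 3 remainder 0
3 ÷ 2 = 1 remainder 1
1 ÷ 2 = 0 remainder 1
Reading remainders bottom to top: 110000100010



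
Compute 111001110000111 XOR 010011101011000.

XOR: 1 when bits differ
  111001110000111
^ 010011101011000
-----------------
  101010011011111
Decimal: 29575 ^ 10072 = 21727



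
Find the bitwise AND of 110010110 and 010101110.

AND: 1 only when both bits are 1
  110010110
& 010101110
-----------
  010000110
Decimal: 406 & 174 = 134



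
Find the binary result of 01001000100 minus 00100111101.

Method 1 - Direct subtraction (column by column from the right: bit − bit − borrow-in; if negative, add 2 and borrow 1 from the next column):
borrow: 01001111110
        01001000100
-       00100111101
-------------------
        00100000111

Method 2 - Add two's complement:
Two's complement of 00100111101: invert → 11011000010, add 1 → 11011000011
  01001000100
+ 11011000011
-------------
 100100000111  (end carry out of the top bit = 1)
Discarding the end carry: 00100000111
Decimal check:
  01001000100 = 512 + 64 + 4 = 580
  00100111101 = 256 + 32 + 16 + 8 + 4 + 1 = 317
  580 - 317 = 263, and 00100000111 = 256 + 4 + 2 + 1 = 263 ✓



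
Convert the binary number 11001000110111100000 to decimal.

Sum of powers of 2 for each 1-bit:
2^5 + 2^6 + 2^7 + 2^8 + 2^10 + 2^11 + 2^15 + 2^18 + 2^19
= 32 + 64 + 128 + 256 + 1024 + 2048 + 32768 + 262144 + 524288
= 822752



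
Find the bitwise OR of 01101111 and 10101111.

OR: 1 when either bit is 1
  01101111
| 10101111
----------
  11101111
Decimal: 111 | 175 = 239



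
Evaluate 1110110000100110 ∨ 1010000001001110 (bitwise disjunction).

OR: 1 when either bit is 1
  1110110000100110
| 1010000001001110
------------------
  1110110001101110
Decimal: 60454 | 41038 = 60526



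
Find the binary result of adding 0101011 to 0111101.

Add column by column from the right: bit + bit + carry-in; write the sum mod 2, carry 1 when the sum is 2 or 3.
carry:  1111110
        0101011
+       0111101
---------------
       01101000
(the carry out of the leftmost column, 0, becomes the leading bit)
Decimal check:
  0101011 = 32 + 8 + 2 + 1 = 43
  0111101 = 32 + 16 + 8 + 4 + 1 = 61
  43 + 61 = 104, and 01101000 = 64 + 32 + 8 = 104 ✓



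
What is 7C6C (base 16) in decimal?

Expand by place value (powers of 16):
Digit values: C = 12
7C6C = 7 × 16^3 + 12 × 16^2 + 6 × 16^1 + 12 × 16^0
= 7 × 4096 + 12 × 256 + 6 × 16 + 12 × 1
= 28672 + 3072 + 96 + 12
= 31852



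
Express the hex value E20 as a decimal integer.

Expand by place value (powers of 16):
Digit values: E = 14
E20 = 14 × 16^2 + 2 × 16^1 + 0 × 16^0
= 14 × 256 + 2 × 16 + 0 × 1
= 3584 + 32 + 0
= 3616



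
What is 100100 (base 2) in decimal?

Sum of powers of 2 for each 1-bit:
2^2 + 2^5
= 4 + 32
= 36



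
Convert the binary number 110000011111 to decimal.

Sum of powers of 2 for each 1-bit:
2^0 + 2^1 + 2^2 + 2^3 + 2^4 + 2^10 + 2^11
= 1 + 2 + 4 + 8 + 16 + 1024 + 2048
= 3103



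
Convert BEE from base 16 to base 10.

Expand by place value (powers of 16):
Digit values: B = 11, E = 14
BEE = 11 × 16^2 + 14 × 16^1 + 14 × 16^0
= 11 × 256 + 14 × 16 + 14 × 1
= 2816 + 224 + 14
= 3054



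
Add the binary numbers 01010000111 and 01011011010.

Add column by column from the right: bit + bit + carry-in; write the sum mod 2, carry 1 when the sum is 2 or 3.
carry:  10100111100
        01010000111
+       01011011010
-------------------
       010101100001
(the carry out of the leftmost column, 0, becomes the leading bit)
Decimal check:
  01010000111 = 512 + 128 + 4 + 2 + 1 = 647
  01011011010 = 512 + 128 + 64 + 16 + 8 + 2 = 730
  647 + 730 = 1377, and 010101100001 = 1024 + 256 + 64 + 32 + 1 = 1377 ✓



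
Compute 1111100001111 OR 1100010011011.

OR: 1 when either bit is 1
  1111100001111
| 1100010011011
---------------
  1111110011111
Decimal: 7951 | 6299 = 8095



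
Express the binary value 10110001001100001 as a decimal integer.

Sum of powers of 2 for each 1-bit:
2^0 + 2^5 + 2^6 + 2^9 + 2^13 + 2^14 + 2^16
= 1 + 32 + 64 + 512 + 8192 + 16384 + 65536
= 90721



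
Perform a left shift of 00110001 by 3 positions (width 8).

Original: 00110001 (decimal 49)
Shift left by 3 positions
Append 3 zeros on the right and drop the 3 high bits that overflow the 8-bit width
Result: 10001000 (decimal 136)
Equivalent: 49 << 3 = 49 × 2^3 = 392, truncated to 8 bits = 136



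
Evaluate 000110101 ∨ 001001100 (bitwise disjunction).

OR: 1 when either bit is 1
  000110101
| 001001100
-----------
  001111101
Decimal: 53 | 76 = 125



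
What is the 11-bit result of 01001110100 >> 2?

Original: 01001110100 (decimal 628)
Shift right by 2 positions
Drop the 2 low bits; fill with zeros on the left
Result: 00010011101 (decimal 157)
Equivalent: 628 >> 2 = 628 ÷ 2^2 = 157



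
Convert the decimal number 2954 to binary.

Using repeated division by 2:
2954 ÷ 2 = 1477 remainder 0
1477 ÷ 2 = 738 remainder 1
738 ÷ 2 = 369 remainder 0
369 ÷ 2 = 184 remainder 1
184 ÷ 2 = 92 remainder 0
92 ÷ 2 = 46 remainder 0
46 ÷ 2 = 23 remainder 0
23 ÷ 2 = 11 remainder 1
11 ÷ 2 = 5 remainder 1
5 ÷ 2 = 2 remainder 1
2 ÷ 2 = 1 remainder 0
1 ÷ 2 = 0 remainder 1
Reading remainders bottom to top: 101110001010



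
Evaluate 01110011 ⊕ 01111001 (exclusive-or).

XOR: 1 when bits differ
  01110011
^ 01111001
----------
  00001010
Decimal: 115 ^ 121 = 10



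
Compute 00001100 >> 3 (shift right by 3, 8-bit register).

Original: 00001100 (decimal 12)
Shift right by 3 positions
Drop the 3 low bits; fill with zeros on the left
Result: 00000001 (decimal 1)
Equivalent: 12 >> 3 = 12 ÷ 2^3 = 1



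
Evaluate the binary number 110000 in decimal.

Sum of powers of 2 for each 1-bit:
2^4 + 2^5
= 16 + 32
= 48



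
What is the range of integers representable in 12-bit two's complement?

For 12-bit two's complement:
Minimum: -2^11 = -2048
Maximum: 2^11 - 1 = 2047



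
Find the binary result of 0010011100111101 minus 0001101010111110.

Method 1 - Direct subtraction (column by column from the right: bit − bit − borrow-in; if negative, add 2 and borrow 1 from the next column):
borrow: 0011000111111100
        0010011100111101
-       0001101010111110
------------------------
        0000110001111111

Method 2 - Add two's complement:
Two's complement of 0001101010111110: invert → 1110010101000001, add 1 → 1110010101000010
  0010011100111101
+ 1110010101000010
------------------
 10000110001111111  (end carry out of the top bit = 1)
Discarding the end carry: 0000110001111111
Decimal check:
  0010011100111101 = 8192 + 1024 + 512 + 256 + 32 + 16 + 8 + 4 + 1 = 10045
  0001101010111110 = 4096 + 2048 + 512 + 128 + 32 + 16 + 8 + 4 + 2 = 6846
  10045 - 6846 = 3199, and 0000110001111111 = 2048 + 1024 + 64 + 32 + 16 + 8 + 4 + 2 + 1 = 3199 ✓



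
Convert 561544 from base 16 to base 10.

Expand by place value (powers of 16):
561544 = 5 × 16^5 + 6 × 16^4 + 1 × 16^3 + 5 × 16^2 + 4 × 16^1 + 4 × 16^0
= 5 × 1048576 + 6 × 65536 + 1 × 4096 + 5 × 256 + 4 × 16 + 4 × 1
= 5242880 + 393216 + 4096 + 1280 + 64 + 4
= 5641540



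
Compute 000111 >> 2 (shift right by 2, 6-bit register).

Original: 000111 (decimal 7)
Shift right by 2 positions
Drop the 2 low bits; fill with zeros on the left
Result: 000001 (decimal 1)
Equivalent: 7 >> 2 = 7 ÷ 2^2 = 1



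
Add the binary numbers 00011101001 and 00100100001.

Add column by column from the right: bit + bit + carry-in; write the sum mod 2, carry 1 when the sum is 2 or 3.
carry:  01111000010
        00011101001
+       00100100001
-------------------
       001000001010
(the carry out of the leftmost column, 0, becomes the leading bit)
Decimal check:
  00011101001 = 128 + 64 + 32 + 8 + 1 = 233
  00100100001 = 256 + 32 + 1 = 289
  233 + 289 = 522, and 001000001010 = 512 + 8 + 2 = 522 ✓



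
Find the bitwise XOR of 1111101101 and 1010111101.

XOR: 1 when bits differ
  1111101101
^ 1010111101
------------
  0101010000
Decimal: 1005 ^ 701 = 336



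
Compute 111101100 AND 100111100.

AND: 1 only when both bits are 1
  111101100
& 100111100
-----------
  100101100
Decimal: 492 & 316 = 300



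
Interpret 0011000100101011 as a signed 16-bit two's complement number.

Binary: 0011000100101011
Sign bit: 0 (non-negative)
Read directly as an unsigned value:
0011000100101011 = 8192 + 4096 + 256 + 32 + 8 + 2 + 1 = 12587
Value: 12587



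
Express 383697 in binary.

Using repeated division by 2:
383697 ÷ 2 = 191848 remainder 1
191848 ÷ 2 = 95924 remainder 0
95924 ÷ 2 = 47962 remainder 0
47962 ÷ 2 = 23981 remainder 0
23981 ÷ 2 = 11990 remainder 1
11990 ÷ 2 = 5995 remainder 0
5995 ÷ 2 = 2997 remainder 1
2997 ÷ 2 = 1498 remainder 1
1498 ÷ 2 = 749 remainder 0
749 ÷ 2 = 374 remainder 1
374 ÷ 2 = 187 remainder 0
187 ÷ 2 = 93 remainder 1
93 ÷ 2 = 46 remainder 1
46 ÷ 2 = 23 remainder 0
23 ÷ 2 = 11 remainder 1
11 ÷ 2 = 5 remainder 1
5 ÷ 2 = 2 remainder 1
2 ÷ 2 = 1 remainder 0
1 ÷ 2 = 0 remainder 1
Reading remainders bottom to top: 1011101101011010001



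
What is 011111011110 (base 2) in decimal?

Sum of powers of 2 for each 1-bit:
2^1 + 2^2 + 2^3 + 2^4 + 2^6 + 2^7 + 2^8 + 2^9 + 2^10
= 2 + 4 + 8 + 16 + 64 + 128 + 256 + 512 + 1024
= 2014



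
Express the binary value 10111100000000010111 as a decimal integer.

Sum of powers of 2 for each 1-bit:
2^0 + 2^1 + 2^2 + 2^4 + 2^14 + 2^15 + 2^16 + 2^17 + 2^19
= 1 + 2 + 4 + 16 + 16384 + 32768 + 65536 + 131072 + 524288
= 770071



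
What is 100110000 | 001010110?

OR: 1 when either bit is 1
  100110000
| 001010110
-----------
  101110110
Decimal: 304 | 86 = 374



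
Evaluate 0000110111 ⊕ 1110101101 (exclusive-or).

XOR: 1 when bits differ
  0000110111
^ 1110101101
------------
  1110011010
Decimal: 55 ^ 941 = 922



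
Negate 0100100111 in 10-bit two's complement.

Original: 0100100111
Step 1 - Invert all bits: 1011011000
Step 2 - Add 1: 1011011001
Verification: 0100100111 + 1011011001 = 10000000000; discarding the end carry (carry out of the top bit) leaves the 10-bit value 0000000000, as required for x + (-x)



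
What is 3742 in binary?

Using repeated division by 2:
3742 ÷ 2 = 1871 remainder 0
1871 ÷ 2 = 935 remainder 1
935 ÷ 2 = 467 remainder 1
467 ÷ 2 = 233 remainder 1
233 ÷ 2 = 116 remainder 1
116 ÷ 2 = 58 remainder 0
58 ÷ 2 = 29 remainder 0
29 ÷ 2 = 14 remainder 1
14 ÷ 2 = 7 remainder 0
7 ÷ 2 = 3 remainder 1
3 ÷ 2 = 1 remainder 1
1 ÷ 2 = 0 remainder 1
Reading remainders bottom to top: 111010011110



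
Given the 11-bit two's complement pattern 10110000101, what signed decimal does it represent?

Binary: 10110000101
Sign bit: 1 (negative)
Invert: 01001111010
Add 1:  01001111011
Magnitude: 01001111011 = 512 + 64 + 32 + 16 + 8 + 2 + 1 = 635
Value: -635



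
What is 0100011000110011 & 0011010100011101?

AND: 1 only when both bits are 1
  0100011000110011
& 0011010100011101
------------------
  0000010000010001
Decimal: 17971 & 13597 = 1041



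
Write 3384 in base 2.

Using repeated division by 2:
3384 ÷ 2 = 1692 remainder 0
1692 ÷ 2 = 846 remainder 0
846 ÷ 2 = 423 remainder 0
423 ÷ 2 = 211 remainder 1
211 ÷ 2 = 105 remainder 1
105 ÷ 2 = 52 remainder 1
52 ÷ 2 = 26 remainder 0
26 ÷ 2 = 13 remainder 0
13 ÷ 2 = 6 remainder 1
6 ÷ 2 = 3 remainder 0
3 ÷ 2 = 1 remainder 1
1 ÷ 2 = 0 remainder 1
Reading remainders bottom to top: 110100111000



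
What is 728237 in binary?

Using repeated division by 2:
728237 ÷ 2 = 364118 remainder 1
364118 ÷ 2 = 182059 remainder 0
182059 ÷ 2 = 91029 remainder 1
91029 ÷ 2 = 45514 remainder 1
45514 ÷ 2 = 22757 remainder 0
22757 ÷ 2 = 11378 remainder 1
11378 ÷ 2 = 5689 remainder 0
5689 ÷ 2 = 2844 remainder 1
2844 ÷ 2 = 1422 remainder 0
1422 ÷ 2 = 711 remainder 0
711 ÷ 2 = 355 remainder 1
355 ÷ 2 = 177 remainder 1
177 ÷ 2 = 88 remainder 1
88 ÷ 2 = 44 remainder 0
44 ÷ 2 = 22 remainder 0
22 ÷ 2 = 11 remainder 0
11 ÷ 2 = 5 remainder 1
5 ÷ 2 = 2 remainder 1
2 ÷ 2 = 1 remainder 0
1 ÷ 2 = 0 remainder 1
Reading remainders bottom to top: 10110001110010101101



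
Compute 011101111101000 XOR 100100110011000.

XOR: 1 when bits differ
  011101111101000
^ 100100110011000
-----------------
  111001001110000
Decimal: 15336 ^ 18840 = 29296



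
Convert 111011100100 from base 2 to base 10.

Sum of powers of 2 for each 1-bit:
2^2 + 2^5 + 2^6 + 2^7 + 2^9 + 2^10 + 2^11
= 4 + 32 + 64 + 128 + 512 + 1024 + 2048
= 3812



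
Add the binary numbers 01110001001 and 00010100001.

Add column by column from the right: bit + bit + carry-in; write the sum mod 2, carry 1 when the sum is 2 or 3.
carry:  11100000010
        01110001001
+       00010100001
-------------------
       010000101010
(the carry out of the leftmost column, 0, becomes the leading bit)
Decimal check:
  01110001001 = 512 + 256 + 128 + 8 + 1 = 905
  00010100001 = 128 + 32 + 1 = 161
  905 + 161 = 1066, and 010000101010 = 1024 + 32 + 8 + 2 = 1066 ✓



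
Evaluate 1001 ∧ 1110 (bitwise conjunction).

AND: 1 only when both bits are 1
  1001
& 1110
------
  1000
Decimal: 9 & 14 = 8



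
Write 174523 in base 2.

Using repeated division by 2:
174523 ÷ 2 = 87261 remainder 1
87261 ÷ 2 = 43630 remainder 1
43630 ÷ 2 = 21815 remainder 0
21815 ÷ 2 = 10907 remainder 1
10907 ÷ 2 = 5453 remainder 1
5453 ÷ 2 = 2726 remainder 1
2726 ÷ 2 = 1363 remainder 0
1363 ÷ 2 = 681 remainder 1
681 ÷ 2 = 340 remainder 1
340 ÷ 2 = 170 remainder 0
170 ÷ 2 = 85 remainder 0
85 ÷ 2 = 42 remainder 1
42 ÷ 2 = 21 remainder 0
21 ÷ 2 = 10 remainder 1
10 ÷ 2 = 5 remainder 0
5 ÷ 2 = 2 remainder 1
2 ÷ 2 = 1 remainder 0
1 ÷ 2 = 0 remainder 1
Reading remainders bottom to top: 101010100110111011



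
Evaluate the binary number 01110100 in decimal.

Sum of powers of 2 for each 1-bit:
2^2 + 2^4 + 2^5 + 2^6
= 4 + 16 + 32 + 64
= 116



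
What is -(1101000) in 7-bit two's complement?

Original (sign bit 1, negative): 1101000
Step 1 - Invert all bits: 0010111
Step 2 - Add 1: 0011000
Verification: 1101000 + 0011000 = 10000000; discarding the end carry (carry out of the top bit) leaves the 7-bit value 0000000, as required for x + (-x)



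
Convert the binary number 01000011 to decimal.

Sum of powers of 2 for each 1-bit:
2^0 + 2^1 + 2^6
= 1 + 2 + 64
= 67



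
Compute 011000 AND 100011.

AND: 1 only when both bits are 1
  011000
& 100011
--------
  000000
Decimal: 24 & 35 = 0



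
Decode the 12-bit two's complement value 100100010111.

Binary: 100100010111
Sign bit: 1 (negative)
Invert: 011011101000
Add 1:  011011101001
Magnitude: 011011101001 = 1024 + 512 + 128 + 64 + 32 + 8 + 1 = 1769
Value: -1769



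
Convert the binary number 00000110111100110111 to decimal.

Sum of powers of 2 for each 1-bit:
2^0 + 2^1 + 2^2 + 2^4 + 2^5 + 2^8 + 2^9 + 2^10 + 2^11 + 2^13 + 2^14
= 1 + 2 + 4 + 16 + 32 + 256 + 512 + 1024 + 2048 + 8192 + 16384
= 28471



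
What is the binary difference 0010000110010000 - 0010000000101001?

Method 1 - Direct subtraction (column by column from the right: bit − bit − borrow-in; if negative, add 2 and borrow 1 from the next column):
borrow: 0000000011011110
        0010000110010000
-       0010000000101001
------------------------
        0000000101100111

Method 2 - Add two's complement:
Two's complement of 0010000000101001: invert → 1101111111010110, add 1 → 1101111111010111
  0010000110010000
+ 1101111111010111
------------------
 10000000101100111  (end carry out of the top bit = 1)
Discarding the end carry: 0000000101100111
Decimal check:
  0010000110010000 = 8192 + 256 + 128 + 16 = 8592
  0010000000101001 = 8192 + 32 + 8 + 1 = 8233
  8592 - 8233 = 359, and 0000000101100111 = 256 + 64 + 32 + 4 + 2 + 1 = 359 ✓



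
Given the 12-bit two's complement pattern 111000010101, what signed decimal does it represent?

Binary: 111000010101
Sign bit: 1 (negative)
Invert: 000111101010
Add 1:  000111101011
Magnitude: 000111101011 = 256 + 128 + 64 + 32 + 8 + 2 + 1 = 491
Value: -491



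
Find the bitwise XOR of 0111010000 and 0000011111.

XOR: 1 when bits differ
  0111010000
^ 0000011111
------------
  0111001111
Decimal: 464 ^ 31 = 463



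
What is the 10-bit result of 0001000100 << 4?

Original: 0001000100 (decimal 68)
Shift left by 4 positions
Append 4 zeros on the right and drop the 4 high bits that overflow the 10-bit width
Result: 0001000000 (decimal 64)
Equivalent: 68 << 4 = 68 × 2^4 = 1088, truncated to 10 bits = 64



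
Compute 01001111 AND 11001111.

AND: 1 only when both bits are 1
  01001111
& 11001111
----------
  01001111
Decimal: 79 & 207 = 79



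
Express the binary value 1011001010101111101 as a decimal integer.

Sum of powers of 2 for each 1-bit:
2^0 + 2^2 + 2^3 + 2^4 + 2^5 + 2^6 + 2^8 + 2^10 + 2^12 + 2^15 + 2^16 + 2^18
= 1 + 4 + 8 + 16 + 32 + 64 + 256 + 1024 + 4096 + 32768 + 65536 + 262144
= 365949



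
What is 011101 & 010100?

AND: 1 only when both bits are 1
  011101
& 010100
--------
  010100
Decimal: 29 & 20 = 20



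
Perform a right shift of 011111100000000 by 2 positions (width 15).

Original: 011111100000000 (decimal 16128)
Shift right by 2 positions
Drop the 2 low bits; fill with zeros on the left
Result: 000111111000000 (decimal 4032)
Equivalent: 16128 >> 2 = 16128 ÷ 2^2 = 4032

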